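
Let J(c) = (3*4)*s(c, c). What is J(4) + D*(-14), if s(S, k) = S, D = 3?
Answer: 6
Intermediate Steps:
J(c) = 12*c (J(c) = (3*4)*c = 12*c)
J(4) + D*(-14) = 12*4 + 3*(-14) = 48 - 42 = 6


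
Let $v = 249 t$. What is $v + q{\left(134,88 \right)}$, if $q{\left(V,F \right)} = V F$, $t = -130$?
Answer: $-20578$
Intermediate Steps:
$q{\left(V,F \right)} = F V$
$v = -32370$ ($v = 249 \left(-130\right) = -32370$)
$v + q{\left(134,88 \right)} = -32370 + 88 \cdot 134 = -32370 + 11792 = -20578$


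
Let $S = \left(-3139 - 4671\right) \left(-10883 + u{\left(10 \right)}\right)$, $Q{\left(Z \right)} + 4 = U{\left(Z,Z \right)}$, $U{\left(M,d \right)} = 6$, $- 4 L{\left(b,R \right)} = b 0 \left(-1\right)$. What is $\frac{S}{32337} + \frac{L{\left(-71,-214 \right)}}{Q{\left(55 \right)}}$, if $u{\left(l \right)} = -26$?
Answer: $\frac{85199290}{32337} \approx 2634.7$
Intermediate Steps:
$L{\left(b,R \right)} = 0$ ($L{\left(b,R \right)} = - \frac{b 0 \left(-1\right)}{4} = - \frac{0 \left(-1\right)}{4} = \left(- \frac{1}{4}\right) 0 = 0$)
$Q{\left(Z \right)} = 2$ ($Q{\left(Z \right)} = -4 + 6 = 2$)
$S = 85199290$ ($S = \left(-3139 - 4671\right) \left(-10883 - 26\right) = \left(-7810\right) \left(-10909\right) = 85199290$)
$\frac{S}{32337} + \frac{L{\left(-71,-214 \right)}}{Q{\left(55 \right)}} = \frac{85199290}{32337} + \frac{0}{2} = 85199290 \cdot \frac{1}{32337} + 0 \cdot \frac{1}{2} = \frac{85199290}{32337} + 0 = \frac{85199290}{32337}$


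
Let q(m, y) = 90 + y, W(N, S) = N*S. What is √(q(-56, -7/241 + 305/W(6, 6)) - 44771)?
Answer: I*√93406563823/1446 ≈ 211.36*I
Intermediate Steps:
√(q(-56, -7/241 + 305/W(6, 6)) - 44771) = √((90 + (-7/241 + 305/((6*6)))) - 44771) = √((90 + (-7*1/241 + 305/36)) - 44771) = √((90 + (-7/241 + 305*(1/36))) - 44771) = √((90 + (-7/241 + 305/36)) - 44771) = √((90 + 73253/8676) - 44771) = √(854093/8676 - 44771) = √(-387579103/8676) = I*√93406563823/1446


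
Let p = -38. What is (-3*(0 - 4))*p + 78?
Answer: -378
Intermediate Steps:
(-3*(0 - 4))*p + 78 = -3*(0 - 4)*(-38) + 78 = -3*(-4)*(-38) + 78 = 12*(-38) + 78 = -456 + 78 = -378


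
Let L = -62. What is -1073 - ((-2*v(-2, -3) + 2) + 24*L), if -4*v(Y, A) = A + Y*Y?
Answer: 825/2 ≈ 412.50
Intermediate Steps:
v(Y, A) = -A/4 - Y²/4 (v(Y, A) = -(A + Y*Y)/4 = -(A + Y²)/4 = -A/4 - Y²/4)
-1073 - ((-2*v(-2, -3) + 2) + 24*L) = -1073 - ((-2*(-¼*(-3) - ¼*(-2)²) + 2) + 24*(-62)) = -1073 - ((-2*(¾ - ¼*4) + 2) - 1488) = -1073 - ((-2*(¾ - 1) + 2) - 1488) = -1073 - ((-2*(-¼) + 2) - 1488) = -1073 - ((½ + 2) - 1488) = -1073 - (5/2 - 1488) = -1073 - 1*(-2971/2) = -1073 + 2971/2 = 825/2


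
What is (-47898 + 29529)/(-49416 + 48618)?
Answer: 6123/266 ≈ 23.019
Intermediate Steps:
(-47898 + 29529)/(-49416 + 48618) = -18369/(-798) = -18369*(-1/798) = 6123/266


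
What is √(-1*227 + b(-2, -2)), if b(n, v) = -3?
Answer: I*√230 ≈ 15.166*I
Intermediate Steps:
√(-1*227 + b(-2, -2)) = √(-1*227 - 3) = √(-227 - 3) = √(-230) = I*√230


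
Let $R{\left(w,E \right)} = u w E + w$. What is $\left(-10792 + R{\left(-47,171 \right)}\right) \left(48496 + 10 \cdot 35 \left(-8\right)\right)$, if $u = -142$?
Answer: $51655443840$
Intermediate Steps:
$R{\left(w,E \right)} = w - 142 E w$ ($R{\left(w,E \right)} = - 142 w E + w = - 142 E w + w = w - 142 E w$)
$\left(-10792 + R{\left(-47,171 \right)}\right) \left(48496 + 10 \cdot 35 \left(-8\right)\right) = \left(-10792 - 47 \left(1 - 24282\right)\right) \left(48496 + 10 \cdot 35 \left(-8\right)\right) = \left(-10792 - 47 \left(1 - 24282\right)\right) \left(48496 + 350 \left(-8\right)\right) = \left(-10792 - -1141207\right) \left(48496 - 2800\right) = \left(-10792 + 1141207\right) 45696 = 1130415 \cdot 45696 = 51655443840$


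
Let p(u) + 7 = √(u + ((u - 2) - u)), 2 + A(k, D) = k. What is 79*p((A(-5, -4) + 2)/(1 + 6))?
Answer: -553 + 79*I*√133/7 ≈ -553.0 + 130.15*I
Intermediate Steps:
A(k, D) = -2 + k
p(u) = -7 + √(-2 + u) (p(u) = -7 + √(u + ((u - 2) - u)) = -7 + √(u + ((-2 + u) - u)) = -7 + √(u - 2) = -7 + √(-2 + u))
79*p((A(-5, -4) + 2)/(1 + 6)) = 79*(-7 + √(-2 + ((-2 - 5) + 2)/(1 + 6))) = 79*(-7 + √(-2 + (-7 + 2)/7)) = 79*(-7 + √(-2 - 5*⅐)) = 79*(-7 + √(-2 - 5/7)) = 79*(-7 + √(-19/7)) = 79*(-7 + I*√133/7) = -553 + 79*I*√133/7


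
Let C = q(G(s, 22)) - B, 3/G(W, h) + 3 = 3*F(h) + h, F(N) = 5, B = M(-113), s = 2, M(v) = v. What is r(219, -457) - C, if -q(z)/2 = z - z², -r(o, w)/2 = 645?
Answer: -810841/578 ≈ -1402.8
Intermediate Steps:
B = -113
r(o, w) = -1290 (r(o, w) = -2*645 = -1290)
G(W, h) = 3/(12 + h) (G(W, h) = 3/(-3 + (3*5 + h)) = 3/(-3 + (15 + h)) = 3/(12 + h))
q(z) = -2*z + 2*z² (q(z) = -2*(z - z²) = -2*z + 2*z²)
C = 65221/578 (C = 2*(3/(12 + 22))*(-1 + 3/(12 + 22)) - 1*(-113) = 2*(3/34)*(-1 + 3/34) + 113 = 2*(3/34)*(-31/34) + 113 = -93/578 + 113 = 65221/578 ≈ 112.84)
r(219, -457) - C = -1290 - 1*65221/578 = -1290 - 65221/578 = -810841/578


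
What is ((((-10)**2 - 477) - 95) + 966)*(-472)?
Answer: -233168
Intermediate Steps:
((((-10)**2 - 477) - 95) + 966)*(-472) = (((100 - 477) - 95) + 966)*(-472) = ((-377 - 95) + 966)*(-472) = (-472 + 966)*(-472) = 494*(-472) = -233168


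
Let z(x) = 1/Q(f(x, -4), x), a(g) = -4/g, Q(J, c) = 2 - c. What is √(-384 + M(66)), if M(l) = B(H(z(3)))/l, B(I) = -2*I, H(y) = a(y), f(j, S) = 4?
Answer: 2*I*√104577/33 ≈ 19.599*I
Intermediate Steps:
z(x) = 1/(2 - x)
H(y) = -4/y
M(l) = -8/l (M(l) = (-(-8)/((-1/(-2 + 3))))/l = (-(-8)/((-1/1)))/l = (-(-8)/((-1*1)))/l = (-(-8)/(-1))/l = (-(-8)*(-1))/l = (-2*4)/l = -8/l)
√(-384 + M(66)) = √(-384 - 8/66) = √(-384 - 8*1/66) = √(-384 - 4/33) = √(-12676/33) = 2*I*√104577/33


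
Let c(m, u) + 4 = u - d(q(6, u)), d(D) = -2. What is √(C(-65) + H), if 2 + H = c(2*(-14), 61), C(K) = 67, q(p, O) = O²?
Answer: 2*√31 ≈ 11.136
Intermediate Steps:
c(m, u) = -2 + u (c(m, u) = -4 + (u - 1*(-2)) = -4 + (u + 2) = -4 + (2 + u) = -2 + u)
H = 57 (H = -2 + (-2 + 61) = -2 + 59 = 57)
√(C(-65) + H) = √(67 + 57) = √124 = 2*√31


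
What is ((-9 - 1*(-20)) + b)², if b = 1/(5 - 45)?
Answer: 192721/1600 ≈ 120.45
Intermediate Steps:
b = -1/40 (b = 1/(-40) = -1/40 ≈ -0.025000)
((-9 - 1*(-20)) + b)² = ((-9 - 1*(-20)) - 1/40)² = ((-9 + 20) - 1/40)² = (11 - 1/40)² = (439/40)² = 192721/1600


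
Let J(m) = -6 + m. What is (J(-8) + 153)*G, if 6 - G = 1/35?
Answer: 29051/35 ≈ 830.03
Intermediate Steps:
G = 209/35 (G = 6 - 1/35 = 209/35 ≈ 5.9714)
(J(-8) + 153)*G = ((-6 - 8) + 153)*(209/35) = (-14 + 153)*(209/35) = 139*(209/35) = 29051/35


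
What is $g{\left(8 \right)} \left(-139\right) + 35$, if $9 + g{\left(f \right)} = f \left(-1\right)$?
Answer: $2398$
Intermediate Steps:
$g{\left(f \right)} = -9 - f$ ($g{\left(f \right)} = -9 + f \left(-1\right) = -9 - f$)
$g{\left(8 \right)} \left(-139\right) + 35 = \left(-9 - 8\right) \left(-139\right) + 35 = \left(-17\right) \left(-139\right) + 35 = 2363 + 35 = 2398$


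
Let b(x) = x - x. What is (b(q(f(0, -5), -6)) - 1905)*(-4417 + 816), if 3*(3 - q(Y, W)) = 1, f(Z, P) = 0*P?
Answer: 6859905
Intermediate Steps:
f(Z, P) = 0
q(Y, W) = 8/3 (q(Y, W) = 3 - 1/3*1 = 3 - 1/3 = 8/3)
b(x) = 0
(b(q(f(0, -5), -6)) - 1905)*(-4417 + 816) = (0 - 1905)*(-4417 + 816) = -1905*(-3601) = 6859905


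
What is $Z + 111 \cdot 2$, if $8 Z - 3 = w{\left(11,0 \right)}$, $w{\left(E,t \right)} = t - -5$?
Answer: $223$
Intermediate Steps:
$w{\left(E,t \right)} = 5 + t$ ($w{\left(E,t \right)} = t + 5 = 5 + t$)
$Z = 1$ ($Z = \frac{3}{8} + \frac{5 + 0}{8} = \frac{3}{8} + \frac{1}{8} \cdot 5 = \frac{3}{8} + \frac{5}{8} = 1$)
$Z + 111 \cdot 2 = 1 + 111 \cdot 2 = 1 + 222 = 223$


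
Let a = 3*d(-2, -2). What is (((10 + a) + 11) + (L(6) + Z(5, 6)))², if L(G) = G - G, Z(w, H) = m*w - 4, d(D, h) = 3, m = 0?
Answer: 676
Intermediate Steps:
Z(w, H) = -4 (Z(w, H) = 0*w - 4 = 0 - 4 = -4)
a = 9 (a = 3*3 = 9)
L(G) = 0
(((10 + a) + 11) + (L(6) + Z(5, 6)))² = (((10 + 9) + 11) + (0 - 4))² = ((19 + 11) - 4)² = (30 - 4)² = 26² = 676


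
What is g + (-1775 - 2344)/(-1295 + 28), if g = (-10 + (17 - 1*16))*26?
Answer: -292359/1267 ≈ -230.75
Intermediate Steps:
g = -234 (g = (-10 + (17 - 16))*26 = (-10 + 1)*26 = -9*26 = -234)
g + (-1775 - 2344)/(-1295 + 28) = -234 + (-1775 - 2344)/(-1295 + 28) = -234 - 4119/(-1267) = -234 - 4119*(-1/1267) = -234 + 4119/1267 = -292359/1267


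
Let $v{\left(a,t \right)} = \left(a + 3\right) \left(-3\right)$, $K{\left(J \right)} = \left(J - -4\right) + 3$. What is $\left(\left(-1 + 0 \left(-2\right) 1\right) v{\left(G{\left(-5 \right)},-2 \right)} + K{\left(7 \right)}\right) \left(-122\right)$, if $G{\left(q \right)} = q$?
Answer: $-976$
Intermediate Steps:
$K{\left(J \right)} = 7 + J$ ($K{\left(J \right)} = \left(J + 4\right) + 3 = \left(4 + J\right) + 3 = 7 + J$)
$v{\left(a,t \right)} = -9 - 3 a$ ($v{\left(a,t \right)} = \left(3 + a\right) \left(-3\right) = -9 - 3 a$)
$\left(\left(-1 + 0 \left(-2\right) 1\right) v{\left(G{\left(-5 \right)},-2 \right)} + K{\left(7 \right)}\right) \left(-122\right) = \left(\left(-1 + 0 \left(-2\right) 1\right) \left(-9 - -15\right) + \left(7 + 7\right)\right) \left(-122\right) = \left(\left(-1 + 0 \cdot 1\right) \left(-9 + 15\right) + 14\right) \left(-122\right) = \left(\left(-1 + 0\right) 6 + 14\right) \left(-122\right) = \left(\left(-1\right) 6 + 14\right) \left(-122\right) = \left(-6 + 14\right) \left(-122\right) = 8 \left(-122\right) = -976$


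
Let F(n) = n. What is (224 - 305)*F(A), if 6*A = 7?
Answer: -189/2 ≈ -94.500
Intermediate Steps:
A = 7/6 (A = (1/6)*7 = 7/6 ≈ 1.1667)
(224 - 305)*F(A) = (224 - 305)*(7/6) = -81*7/6 = -189/2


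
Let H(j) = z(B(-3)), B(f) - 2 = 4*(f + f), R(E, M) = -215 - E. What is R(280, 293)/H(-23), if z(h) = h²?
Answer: -45/44 ≈ -1.0227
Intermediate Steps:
B(f) = 2 + 8*f (B(f) = 2 + 4*(f + f) = 2 + 4*(2*f) = 2 + 8*f)
H(j) = 484 (H(j) = (2 + 8*(-3))² = (2 - 24)² = (-22)² = 484)
R(280, 293)/H(-23) = (-215 - 1*280)/484 = (-215 - 280)*(1/484) = -495*1/484 = -45/44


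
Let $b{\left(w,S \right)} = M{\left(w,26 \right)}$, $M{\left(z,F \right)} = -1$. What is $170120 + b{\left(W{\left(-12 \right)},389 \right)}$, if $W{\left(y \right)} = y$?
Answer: $170119$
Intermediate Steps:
$b{\left(w,S \right)} = -1$
$170120 + b{\left(W{\left(-12 \right)},389 \right)} = 170120 - 1 = 170119$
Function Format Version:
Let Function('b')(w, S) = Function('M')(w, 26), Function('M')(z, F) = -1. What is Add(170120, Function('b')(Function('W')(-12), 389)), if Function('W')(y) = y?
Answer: 170119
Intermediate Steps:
Function('b')(w, S) = -1
Add(170120, Function('b')(Function('W')(-12), 389)) = Add(170120, -1) = 170119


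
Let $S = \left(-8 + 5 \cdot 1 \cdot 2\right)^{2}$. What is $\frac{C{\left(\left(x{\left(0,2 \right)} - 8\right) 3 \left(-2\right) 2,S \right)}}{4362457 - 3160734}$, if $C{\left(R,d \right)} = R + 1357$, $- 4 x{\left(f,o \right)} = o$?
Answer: $\frac{1459}{1201723} \approx 0.0012141$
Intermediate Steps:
$x{\left(f,o \right)} = - \frac{o}{4}$
$S = 4$ ($S = \left(-8 + 5 \cdot 2\right)^{2} = \left(-8 + 10\right)^{2} = 2^{2} = 4$)
$C{\left(R,d \right)} = 1357 + R$
$\frac{C{\left(\left(x{\left(0,2 \right)} - 8\right) 3 \left(-2\right) 2,S \right)}}{4362457 - 3160734} = \frac{1357 + \left(\left(- \frac{1}{4}\right) 2 - 8\right) 3 \left(-2\right) 2}{4362457 - 3160734} = \frac{1357 + \left(- \frac{1}{2} - 8\right) \left(\left(-6\right) 2\right)}{4362457 - 3160734} = \frac{1357 - -102}{1201723} = \left(1357 + 102\right) \frac{1}{1201723} = 1459 \cdot \frac{1}{1201723} = \frac{1459}{1201723}$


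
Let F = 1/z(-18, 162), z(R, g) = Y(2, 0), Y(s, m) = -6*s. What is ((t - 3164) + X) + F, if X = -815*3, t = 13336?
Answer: 92723/12 ≈ 7726.9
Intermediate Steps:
z(R, g) = -12 (z(R, g) = -6*2 = -12)
X = -2445
F = -1/12 (F = 1/(-12) = -1/12 ≈ -0.083333)
((t - 3164) + X) + F = ((13336 - 3164) - 2445) - 1/12 = (10172 - 2445) - 1/12 = 7727 - 1/12 = 92723/12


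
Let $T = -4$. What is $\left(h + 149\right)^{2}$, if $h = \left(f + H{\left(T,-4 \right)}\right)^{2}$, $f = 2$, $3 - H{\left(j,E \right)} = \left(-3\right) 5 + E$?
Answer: $525625$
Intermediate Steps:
$H{\left(j,E \right)} = 18 - E$ ($H{\left(j,E \right)} = 3 - \left(\left(-3\right) 5 + E\right) = 3 - \left(-15 + E\right) = 18 - E$)
$h = 576$ ($h = \left(2 + \left(18 - -4\right)\right)^{2} = \left(2 + \left(18 + 4\right)\right)^{2} = \left(2 + 22\right)^{2} = 24^{2} = 576$)
$\left(h + 149\right)^{2} = \left(576 + 149\right)^{2} = 725^{2} = 525625$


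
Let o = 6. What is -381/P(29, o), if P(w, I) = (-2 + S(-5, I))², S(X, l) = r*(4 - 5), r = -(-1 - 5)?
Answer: -381/64 ≈ -5.9531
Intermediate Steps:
r = 6 (r = -1*(-6) = 6)
S(X, l) = -6 (S(X, l) = 6*(4 - 5) = 6*(-1) = -6)
P(w, I) = 64 (P(w, I) = (-2 - 6)² = (-8)² = 64)
-381/P(29, o) = -381/64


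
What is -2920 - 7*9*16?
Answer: -3928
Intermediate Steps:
-2920 - 7*9*16 = -2920 - 63*16 = -2920 - 1*1008 = -2920 - 1008 = -3928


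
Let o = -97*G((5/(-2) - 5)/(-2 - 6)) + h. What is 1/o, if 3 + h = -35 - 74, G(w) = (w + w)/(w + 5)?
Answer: -19/2710 ≈ -0.0070111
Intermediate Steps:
G(w) = 2*w/(5 + w) (G(w) = (2*w)/(5 + w) = 2*w/(5 + w))
h = -112 (h = -3 + (-35 - 74) = -3 - 109 = -112)
o = -2710/19 (o = -194*(5/(-2) - 5)/(-2 - 6)/(5 + (5/(-2) - 5)/(-2 - 6)) - 112 = -194*(5*(-1/2) - 5)/(-8)/(5 + (5*(-1/2) - 5)/(-8)) - 112 = -194*(-5/2 - 5)*(-1/8)/(5 + (-5/2 - 5)*(-1/8)) - 112 = -194*(-15/2*(-1/8))/(5 - 15/2*(-1/8)) - 112 = -194*15/(16*(5 + 15/16)) - 112 = -194*15/(16*95/16) - 112 = -194*15*16/(16*95) - 112 = -97*6/19 - 112 = -582/19 - 112 = -2710/19 ≈ -142.63)
1/o = 1/(-2710/19) = -19/2710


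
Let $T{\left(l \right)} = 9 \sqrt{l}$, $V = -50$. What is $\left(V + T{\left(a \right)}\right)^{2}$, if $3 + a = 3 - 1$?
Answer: $2419 - 900 i \approx 2419.0 - 900.0 i$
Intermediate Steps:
$a = -1$ ($a = -3 + \left(3 - 1\right) = -3 + 2 = -1$)
$\left(V + T{\left(a \right)}\right)^{2} = \left(-50 + 9 \sqrt{-1}\right)^{2} = \left(-50 + 9 i\right)^{2}$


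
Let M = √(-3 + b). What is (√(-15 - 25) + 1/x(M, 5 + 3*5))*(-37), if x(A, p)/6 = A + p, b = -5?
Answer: 37*(I - 240*√10 - 48*I*√5)/(12*(√2 - 10*I)) ≈ -0.30229 - 233.97*I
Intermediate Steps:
M = 2*I*√2 (M = √(-3 - 5) = √(-8) = 2*I*√2 ≈ 2.8284*I)
x(A, p) = 6*A + 6*p (x(A, p) = 6*(A + p) = 6*A + 6*p)
(√(-15 - 25) + 1/x(M, 5 + 3*5))*(-37) = (√(-15 - 25) + 1/(6*(2*I*√2) + 6*(5 + 3*5)))*(-37) = (√(-40) + 1/(12*I*√2 + 6*(5 + 15)))*(-37) = (2*I*√10 + 1/(12*I*√2 + 6*20))*(-37) = (2*I*√10 + 1/(12*I*√2 + 120))*(-37) = (2*I*√10 + 1/(120 + 12*I*√2))*(-37) = (1/(120 + 12*I*√2) + 2*I*√10)*(-37) = -37/(120 + 12*I*√2) - 74*I*√10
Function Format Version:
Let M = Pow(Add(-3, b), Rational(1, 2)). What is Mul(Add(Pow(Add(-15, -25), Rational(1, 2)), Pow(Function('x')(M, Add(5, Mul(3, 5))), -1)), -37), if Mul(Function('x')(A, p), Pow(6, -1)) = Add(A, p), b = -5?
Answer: Mul(Rational(37, 12), Pow(Add(Pow(2, Rational(1, 2)), Mul(-10, I)), -1), Add(I, Mul(-240, Pow(10, Rational(1, 2))), Mul(-48, I, Pow(5, Rational(1, 2))))) ≈ Add(-0.30229, Mul(-233.97, I))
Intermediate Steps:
M = Mul(2, I, Pow(2, Rational(1, 2))) (M = Pow(Add(-3, -5), Rational(1, 2)) = Pow(-8, Rational(1, 2)) = Mul(2, I, Pow(2, Rational(1, 2))) ≈ Mul(2.8284, I))
Function('x')(A, p) = Add(Mul(6, A), Mul(6, p)) (Function('x')(A, p) = Mul(6, Add(A, p)) = Add(Mul(6, A), Mul(6, p)))
Mul(Add(Pow(Add(-15, -25), Rational(1, 2)), Pow(Function('x')(M, Add(5, Mul(3, 5))), -1)), -37) = Mul(Add(Pow(Add(-15, -25), Rational(1, 2)), Pow(Add(Mul(6, Mul(2, I, Pow(2, Rational(1, 2)))), Mul(6, Add(5, Mul(3, 5)))), -1)), -37) = Mul(Add(Pow(-40, Rational(1, 2)), Pow(Add(Mul(12, I, Pow(2, Rational(1, 2))), Mul(6, Add(5, 15))), -1)), -37) = Mul(Add(Mul(2, I, Pow(10, Rational(1, 2))), Pow(Add(Mul(12, I, Pow(2, Rational(1, 2))), Mul(6, 20)), -1)), -37) = Mul(Add(Mul(2, I, Pow(10, Rational(1, 2))), Pow(Add(Mul(12, I, Pow(2, Rational(1, 2))), 120), -1)), -37) = Mul(Add(Mul(2, I, Pow(10, Rational(1, 2))), Pow(Add(120, Mul(12, I, Pow(2, Rational(1, 2)))), -1)), -37) = Mul(Add(Pow(Add(120, Mul(12, I, Pow(2, Rational(1, 2)))), -1), Mul(2, I, Pow(10, Rational(1, 2)))), -37) = Add(Mul(-37, Pow(Add(120, Mul(12, I, Pow(2, Rational(1, 2)))), -1)), Mul(-74, I, Pow(10, Rational(1, 2))))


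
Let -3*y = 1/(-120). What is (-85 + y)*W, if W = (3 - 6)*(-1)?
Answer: -30599/120 ≈ -254.99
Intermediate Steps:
y = 1/360 (y = -⅓/(-120) = -⅓*(-1/120) = 1/360 ≈ 0.0027778)
W = 3 (W = -3*(-1) = 3)
(-85 + y)*W = (-85 + 1/360)*3 = -30599/360*3 = -30599/120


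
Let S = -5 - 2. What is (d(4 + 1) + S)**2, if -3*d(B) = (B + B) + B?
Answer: 144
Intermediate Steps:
d(B) = -B (d(B) = -((B + B) + B)/3 = -(2*B + B)/3 = -B)
S = -7
(d(4 + 1) + S)**2 = (-(4 + 1) - 7)**2 = (-1*5 - 7)**2 = (-5 - 7)**2 = (-12)**2 = 144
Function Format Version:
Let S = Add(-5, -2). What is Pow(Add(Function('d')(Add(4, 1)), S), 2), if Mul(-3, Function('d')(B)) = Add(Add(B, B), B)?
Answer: 144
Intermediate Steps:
Function('d')(B) = Mul(-1, B) (Function('d')(B) = Mul(Rational(-1, 3), Add(Add(B, B), B)) = Mul(Rational(-1, 3), Add(Mul(2, B), B)) = Mul(Rational(-1, 3), Mul(3, B)) = Mul(-1, B))
S = -7
Pow(Add(Function('d')(Add(4, 1)), S), 2) = Pow(Add(Mul(-1, Add(4, 1)), -7), 2) = Pow(Add(Mul(-1, 5), -7), 2) = Pow(Add(-5, -7), 2) = Pow(-12, 2) = 144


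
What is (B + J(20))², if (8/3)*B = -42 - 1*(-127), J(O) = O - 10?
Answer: 112225/64 ≈ 1753.5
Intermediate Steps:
J(O) = -10 + O
B = 255/8 (B = 3*(-42 - 1*(-127))/8 = 3*(-42 + 127)/8 = (3/8)*85 = 255/8 ≈ 31.875)
(B + J(20))² = (255/8 + (-10 + 20))² = (255/8 + 10)² = (335/8)² = 112225/64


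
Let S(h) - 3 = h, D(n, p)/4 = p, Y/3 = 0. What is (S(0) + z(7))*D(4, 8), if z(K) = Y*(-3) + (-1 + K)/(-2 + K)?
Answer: 672/5 ≈ 134.40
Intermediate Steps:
Y = 0 (Y = 3*0 = 0)
D(n, p) = 4*p
S(h) = 3 + h
z(K) = (-1 + K)/(-2 + K) (z(K) = 0*(-3) + (-1 + K)/(-2 + K) = 0 + (-1 + K)/(-2 + K) = (-1 + K)/(-2 + K))
(S(0) + z(7))*D(4, 8) = ((3 + 0) + (-1 + 7)/(-2 + 7))*(4*8) = (3 + 6/5)*32 = (21/5)*32 = 672/5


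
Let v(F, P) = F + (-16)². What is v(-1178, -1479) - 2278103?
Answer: -2279025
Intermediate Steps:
v(F, P) = 256 + F (v(F, P) = F + 256 = 256 + F)
v(-1178, -1479) - 2278103 = (256 - 1178) - 2278103 = -922 - 2278103 = -2279025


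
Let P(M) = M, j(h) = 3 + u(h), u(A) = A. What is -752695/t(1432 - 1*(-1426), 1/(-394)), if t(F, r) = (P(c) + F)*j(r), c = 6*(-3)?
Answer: -29656183/335404 ≈ -88.419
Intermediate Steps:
j(h) = 3 + h
c = -18
t(F, r) = (-18 + F)*(3 + r)
-752695/t(1432 - 1*(-1426), 1/(-394)) = -752695*1/((-18 + (1432 - 1*(-1426)))*(3 + 1/(-394))) = -752695*1/((-18 + (1432 + 1426))*(3 - 1/394)) = -752695*394/(1181*(-18 + 2858)) = -752695/(2840*(1181/394)) = -752695/1677020/197 = -752695*197/1677020 = -29656183/335404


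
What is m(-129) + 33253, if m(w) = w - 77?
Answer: 33047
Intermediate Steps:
m(w) = -77 + w
m(-129) + 33253 = (-77 - 129) + 33253 = -206 + 33253 = 33047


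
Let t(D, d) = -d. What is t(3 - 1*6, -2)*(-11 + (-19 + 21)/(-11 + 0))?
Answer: -246/11 ≈ -22.364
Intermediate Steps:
t(3 - 1*6, -2)*(-11 + (-19 + 21)/(-11 + 0)) = (-1*(-2))*(-11 + (-19 + 21)/(-11 + 0)) = 2*(-11 + 2/(-11)) = 2*(-11 + 2*(-1/11)) = 2*(-11 - 2/11) = 2*(-123/11) = -246/11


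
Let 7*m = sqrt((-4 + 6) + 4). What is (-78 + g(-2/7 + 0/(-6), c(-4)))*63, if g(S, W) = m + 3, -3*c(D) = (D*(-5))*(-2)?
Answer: -4725 + 9*sqrt(6) ≈ -4703.0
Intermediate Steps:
c(D) = -10*D/3 (c(D) = -D*(-5)*(-2)/3 = -(-5*D)*(-2)/3 = -10*D/3)
m = sqrt(6)/7 (m = sqrt((-4 + 6) + 4)/7 = sqrt(2 + 4)/7 = sqrt(6)/7 ≈ 0.34993)
g(S, W) = 3 + sqrt(6)/7 (g(S, W) = sqrt(6)/7 + 3 = 3 + sqrt(6)/7)
(-78 + g(-2/7 + 0/(-6), c(-4)))*63 = (-78 + (3 + sqrt(6)/7))*63 = (-75 + sqrt(6)/7)*63 = -4725 + 9*sqrt(6)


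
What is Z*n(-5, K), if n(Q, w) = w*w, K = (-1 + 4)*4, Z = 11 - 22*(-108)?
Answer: 343728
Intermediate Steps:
Z = 2387 (Z = 11 + 2376 = 2387)
K = 12 (K = 3*4 = 12)
n(Q, w) = w²
Z*n(-5, K) = 2387*12² = 2387*144 = 343728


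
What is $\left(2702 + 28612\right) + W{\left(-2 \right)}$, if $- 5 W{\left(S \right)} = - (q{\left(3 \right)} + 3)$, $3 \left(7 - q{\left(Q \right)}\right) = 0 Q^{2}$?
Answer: $31316$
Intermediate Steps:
$q{\left(Q \right)} = 7$ ($q{\left(Q \right)} = 7 - \frac{0 Q^{2}}{3} = 7 - 0 = 7 + 0 = 7$)
$W{\left(S \right)} = 2$ ($W{\left(S \right)} = - \frac{\left(-1\right) \left(7 + 3\right)}{5} = - \frac{\left(-1\right) 10}{5} = \left(- \frac{1}{5}\right) \left(-10\right) = 2$)
$\left(2702 + 28612\right) + W{\left(-2 \right)} = \left(2702 + 28612\right) + 2 = 31314 + 2 = 31316$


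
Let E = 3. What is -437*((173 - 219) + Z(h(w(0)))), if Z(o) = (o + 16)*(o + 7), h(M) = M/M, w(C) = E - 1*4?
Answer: -39330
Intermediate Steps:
w(C) = -1 (w(C) = 3 - 1*4 = 3 - 4 = -1)
h(M) = 1
Z(o) = (7 + o)*(16 + o) (Z(o) = (16 + o)*(7 + o) = (7 + o)*(16 + o))
-437*((173 - 219) + Z(h(w(0)))) = -437*((173 - 219) + (112 + 1² + 23*1)) = -437*(-46 + (112 + 1 + 23)) = -437*(-46 + 136) = -437*90 = -39330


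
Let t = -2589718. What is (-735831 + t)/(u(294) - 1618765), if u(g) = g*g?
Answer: 3325549/1532329 ≈ 2.1703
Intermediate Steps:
u(g) = g**2
(-735831 + t)/(u(294) - 1618765) = (-735831 - 2589718)/(294**2 - 1618765) = -3325549/(86436 - 1618765) = -3325549/(-1532329) = -3325549*(-1/1532329) = 3325549/1532329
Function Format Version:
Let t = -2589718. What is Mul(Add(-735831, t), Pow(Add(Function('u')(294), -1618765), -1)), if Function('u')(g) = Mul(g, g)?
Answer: Rational(3325549, 1532329) ≈ 2.1703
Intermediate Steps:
Function('u')(g) = Pow(g, 2)
Mul(Add(-735831, t), Pow(Add(Function('u')(294), -1618765), -1)) = Mul(Add(-735831, -2589718), Pow(Add(Pow(294, 2), -1618765), -1)) = Mul(-3325549, Pow(Add(86436, -1618765), -1)) = Mul(-3325549, Pow(-1532329, -1)) = Mul(-3325549, Rational(-1, 1532329)) = Rational(3325549, 1532329)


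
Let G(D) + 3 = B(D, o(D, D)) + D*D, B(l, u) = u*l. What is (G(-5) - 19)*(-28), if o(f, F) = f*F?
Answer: 3416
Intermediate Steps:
o(f, F) = F*f
B(l, u) = l*u
G(D) = -3 + D² + D³ (G(D) = -3 + (D*(D*D) + D*D) = -3 + (D*D² + D²) = -3 + (D³ + D²) = -3 + (D² + D³) = -3 + D² + D³)
(G(-5) - 19)*(-28) = ((-3 + (-5)² + (-5)³) - 19)*(-28) = ((-3 + 25 - 125) - 19)*(-28) = (-103 - 19)*(-28) = -122*(-28) = 3416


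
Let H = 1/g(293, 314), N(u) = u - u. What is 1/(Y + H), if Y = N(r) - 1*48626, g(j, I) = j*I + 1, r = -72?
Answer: -92003/4473737877 ≈ -2.0565e-5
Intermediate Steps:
N(u) = 0
g(j, I) = 1 + I*j (g(j, I) = I*j + 1 = 1 + I*j)
H = 1/92003 (H = 1/(1 + 314*293) = 1/(1 + 92002) = 1/92003 ≈ 1.0869e-5)
Y = -48626 (Y = 0 - 1*48626 = 0 - 48626 = -48626)
1/(Y + H) = 1/(-48626 + 1/92003) = 1/(-4473737877/92003) = -92003/4473737877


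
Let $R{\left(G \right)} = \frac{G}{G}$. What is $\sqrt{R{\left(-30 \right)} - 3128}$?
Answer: $i \sqrt{3127} \approx 55.92 i$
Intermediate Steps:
$R{\left(G \right)} = 1$
$\sqrt{R{\left(-30 \right)} - 3128} = \sqrt{1 - 3128} = \sqrt{-3127} = i \sqrt{3127}$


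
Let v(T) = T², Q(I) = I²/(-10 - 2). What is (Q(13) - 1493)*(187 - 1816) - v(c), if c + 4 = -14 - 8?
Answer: 9817451/4 ≈ 2.4544e+6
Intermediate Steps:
Q(I) = -I²/12 (Q(I) = I²/(-12) = -I²/12)
c = -26 (c = -4 + (-14 - 8) = -4 - 22 = -26)
(Q(13) - 1493)*(187 - 1816) - v(c) = (-1/12*13² - 1493)*(187 - 1816) - 1*(-26)² = (-1/12*169 - 1493)*(-1629) - 1*676 = (-169/12 - 1493)*(-1629) - 676 = -18085/12*(-1629) - 676 = 9820155/4 - 676 = 9817451/4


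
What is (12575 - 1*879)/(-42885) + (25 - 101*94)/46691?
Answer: -952176001/2002343535 ≈ -0.47553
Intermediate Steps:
(12575 - 1*879)/(-42885) + (25 - 101*94)/46691 = (12575 - 879)*(-1/42885) + (25 - 9494)*(1/46691) = 11696*(-1/42885) - 9469*1/46691 = -11696/42885 - 9469/46691 = -952176001/2002343535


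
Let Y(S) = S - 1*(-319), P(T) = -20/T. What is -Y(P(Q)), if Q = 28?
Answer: -2228/7 ≈ -318.29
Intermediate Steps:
Y(S) = 319 + S (Y(S) = S + 319 = 319 + S)
-Y(P(Q)) = -(319 - 20/28) = -(319 - 20*1/28) = -(319 - 5/7) = -1*2228/7 = -2228/7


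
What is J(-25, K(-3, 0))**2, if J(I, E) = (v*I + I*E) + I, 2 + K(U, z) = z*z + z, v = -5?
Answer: 22500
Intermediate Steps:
K(U, z) = -2 + z + z**2 (K(U, z) = -2 + (z*z + z) = -2 + (z**2 + z) = -2 + (z + z**2) = -2 + z + z**2)
J(I, E) = -4*I + E*I (J(I, E) = (-5*I + I*E) + I = (-5*I + E*I) + I = -4*I + E*I)
J(-25, K(-3, 0))**2 = (-25*(-4 + (-2 + 0 + 0**2)))**2 = (-25*(-4 + (-2 + 0 + 0)))**2 = (-25*(-4 - 2))**2 = (-25*(-6))**2 = 150**2 = 22500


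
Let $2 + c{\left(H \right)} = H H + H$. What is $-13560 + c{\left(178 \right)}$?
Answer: $18300$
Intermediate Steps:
$c{\left(H \right)} = -2 + H + H^{2}$ ($c{\left(H \right)} = -2 + \left(H H + H\right) = -2 + \left(H^{2} + H\right) = -2 + \left(H + H^{2}\right) = -2 + H + H^{2}$)
$-13560 + c{\left(178 \right)} = -13560 + \left(-2 + 178 + 178^{2}\right) = -13560 + \left(-2 + 178 + 31684\right) = -13560 + 31860 = 18300$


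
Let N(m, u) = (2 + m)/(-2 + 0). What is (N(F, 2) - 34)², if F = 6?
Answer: 1444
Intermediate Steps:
N(m, u) = -1 - m/2 (N(m, u) = (2 + m)/(-2) = (2 + m)*(-½) = -1 - m/2)
(N(F, 2) - 34)² = ((-1 - ½*6) - 34)² = ((-1 - 3) - 34)² = (-4 - 34)² = (-38)² = 1444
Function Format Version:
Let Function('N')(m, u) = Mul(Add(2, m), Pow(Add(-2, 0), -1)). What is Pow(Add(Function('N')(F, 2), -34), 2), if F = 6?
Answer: 1444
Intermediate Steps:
Function('N')(m, u) = Add(-1, Mul(Rational(-1, 2), m)) (Function('N')(m, u) = Mul(Add(2, m), Pow(-2, -1)) = Mul(Add(2, m), Rational(-1, 2)) = Add(-1, Mul(Rational(-1, 2), m)))
Pow(Add(Function('N')(F, 2), -34), 2) = Pow(Add(Add(-1, Mul(Rational(-1, 2), 6)), -34), 2) = Pow(Add(Add(-1, -3), -34), 2) = Pow(Add(-4, -34), 2) = Pow(-38, 2) = 1444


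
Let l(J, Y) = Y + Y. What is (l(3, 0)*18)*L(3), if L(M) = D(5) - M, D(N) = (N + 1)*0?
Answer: 0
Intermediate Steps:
l(J, Y) = 2*Y
D(N) = 0 (D(N) = (1 + N)*0 = 0)
L(M) = -M (L(M) = 0 - M = -M)
(l(3, 0)*18)*L(3) = ((2*0)*18)*(-1*3) = (0*18)*(-3) = 0*(-3) = 0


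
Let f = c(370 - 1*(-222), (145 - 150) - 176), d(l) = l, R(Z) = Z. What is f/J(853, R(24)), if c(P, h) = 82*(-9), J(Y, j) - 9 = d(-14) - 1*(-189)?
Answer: -369/92 ≈ -4.0109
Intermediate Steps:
J(Y, j) = 184 (J(Y, j) = 9 + (-14 - 1*(-189)) = 9 + (-14 + 189) = 9 + 175 = 184)
c(P, h) = -738
f = -738
f/J(853, R(24)) = -738/184 = -738*1/184 = -369/92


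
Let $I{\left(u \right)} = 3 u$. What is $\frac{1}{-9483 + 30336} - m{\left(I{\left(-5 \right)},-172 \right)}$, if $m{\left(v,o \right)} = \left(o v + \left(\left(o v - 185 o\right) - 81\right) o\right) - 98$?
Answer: $\frac{123040749259}{20853} \approx 5.9004 \cdot 10^{6}$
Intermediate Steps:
$m{\left(v,o \right)} = -98 + o v + o \left(-81 - 185 o + o v\right)$ ($m{\left(v,o \right)} = \left(o v + \left(\left(- 185 o + o v\right) - 81\right) o\right) - 98 = \left(o v + \left(-81 - 185 o + o v\right) o\right) - 98 = \left(o v + o \left(-81 - 185 o + o v\right)\right) - 98 = -98 + o v + o \left(-81 - 185 o + o v\right)$)
$\frac{1}{-9483 + 30336} - m{\left(I{\left(-5 \right)},-172 \right)} = \frac{1}{-9483 + 30336} - \left(-98 - 185 \left(-172\right)^{2} - -13932 - 172 \cdot 3 \left(-5\right) + 3 \left(-5\right) \left(-172\right)^{2}\right) = \frac{1}{20853} - \left(-98 - 5473040 + 13932 - -2580 - 443760\right) = \frac{1}{20853} - \left(-98 - 5473040 + 13932 + 2580 - 443760\right) = \frac{1}{20853} - -5900386 = \frac{1}{20853} + 5900386 = \frac{123040749259}{20853}$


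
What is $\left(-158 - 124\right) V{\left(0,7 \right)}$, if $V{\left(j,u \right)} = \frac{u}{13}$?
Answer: $- \frac{1974}{13} \approx -151.85$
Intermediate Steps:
$V{\left(j,u \right)} = \frac{u}{13}$ ($V{\left(j,u \right)} = u \frac{1}{13} = \frac{u}{13}$)
$\left(-158 - 124\right) V{\left(0,7 \right)} = \left(-158 - 124\right) \frac{1}{13} \cdot 7 = \left(-282\right) \frac{7}{13} = - \frac{1974}{13}$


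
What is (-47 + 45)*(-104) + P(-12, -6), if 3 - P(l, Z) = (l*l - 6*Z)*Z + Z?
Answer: 1297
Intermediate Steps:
P(l, Z) = 3 - Z - Z*(l² - 6*Z) (P(l, Z) = 3 - ((l*l - 6*Z)*Z + Z) = 3 - ((l² - 6*Z)*Z + Z) = 3 - (Z*(l² - 6*Z) + Z) = 3 - (Z + Z*(l² - 6*Z)) = 3 + (-Z - Z*(l² - 6*Z)) = 3 - Z - Z*(l² - 6*Z))
(-47 + 45)*(-104) + P(-12, -6) = (-47 + 45)*(-104) + (3 - 1*(-6) + 6*(-6)² - 1*(-6)*(-12)²) = -2*(-104) + (3 + 6 + 6*36 - 1*(-6)*144) = 208 + (3 + 6 + 216 + 864) = 208 + 1089 = 1297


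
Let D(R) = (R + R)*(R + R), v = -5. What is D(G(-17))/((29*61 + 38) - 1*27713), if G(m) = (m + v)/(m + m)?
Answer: -242/3743417 ≈ -6.4647e-5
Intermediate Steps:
G(m) = (-5 + m)/(2*m) (G(m) = (m - 5)/(m + m) = (-5 + m)/((2*m)) = (-5 + m)*(1/(2*m)) = (-5 + m)/(2*m))
D(R) = 4*R² (D(R) = (2*R)*(2*R) = 4*R²)
D(G(-17))/((29*61 + 38) - 1*27713) = (4*((½)*(-5 - 17)/(-17))²)/((29*61 + 38) - 1*27713) = (4*((½)*(-1/17)*(-22))²)/((1769 + 38) - 27713) = (4*(11/17)²)/(1807 - 27713) = (4*(121/289))/(-25906) = (484/289)*(-1/25906) = -242/3743417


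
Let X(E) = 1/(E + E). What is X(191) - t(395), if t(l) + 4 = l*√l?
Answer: 1529/382 - 395*√395 ≈ -7846.5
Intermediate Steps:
t(l) = -4 + l^(3/2) (t(l) = -4 + l*√l = -4 + l^(3/2))
X(E) = 1/(2*E)
X(191) - t(395) = (½)/191 - (-4 + 395^(3/2)) = (½)*(1/191) - (-4 + 395*√395) = 1/382 + (4 - 395*√395) = 1529/382 - 395*√395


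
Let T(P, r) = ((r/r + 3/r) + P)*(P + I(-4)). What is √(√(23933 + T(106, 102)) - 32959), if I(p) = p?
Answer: √(-32959 + 5*√1394) ≈ 181.03*I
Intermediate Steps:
T(P, r) = (-4 + P)*(1 + P + 3/r) (T(P, r) = ((r/r + 3/r) + P)*(P - 4) = ((1 + 3/r) + P)*(-4 + P) = (1 + P + 3/r)*(-4 + P) = (-4 + P)*(1 + P + 3/r))
√(√(23933 + T(106, 102)) - 32959) = √(√(23933 + (-12 + 3*106 + 102*(-4 + 106² - 3*106))/102) - 32959) = √(√(23933 + (-12 + 318 + 102*(-4 + 11236 - 318))/102) - 32959) = √(√(23933 + (-12 + 318 + 102*10914)/102) - 32959) = √(√(23933 + (-12 + 318 + 1113228)/102) - 32959) = √(√(23933 + (1/102)*1113534) - 32959) = √(√(23933 + 10917) - 32959) = √(√34850 - 32959) = √(5*√1394 - 32959) = √(-32959 + 5*√1394)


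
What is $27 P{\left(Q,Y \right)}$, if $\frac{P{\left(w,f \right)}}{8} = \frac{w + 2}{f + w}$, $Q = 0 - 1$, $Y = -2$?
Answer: $-72$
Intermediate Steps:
$Q = -1$
$P{\left(w,f \right)} = \frac{8 \left(2 + w\right)}{f + w}$ ($P{\left(w,f \right)} = 8 \frac{w + 2}{f + w} = 8 \frac{2 + w}{f + w} = \frac{8 \left(2 + w\right)}{f + w}$)
$27 P{\left(Q,Y \right)} = 27 \frac{8 \left(2 - 1\right)}{-2 - 1} = 27 \cdot 8 \frac{1}{-3} \cdot 1 = 27 \cdot 8 \left(- \frac{1}{3}\right) 1 = 27 \left(- \frac{8}{3}\right) = -72$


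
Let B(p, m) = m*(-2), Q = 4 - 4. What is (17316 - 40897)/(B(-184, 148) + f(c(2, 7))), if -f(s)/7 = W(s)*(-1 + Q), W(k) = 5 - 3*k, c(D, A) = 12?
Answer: 23581/513 ≈ 45.967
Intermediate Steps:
Q = 0
B(p, m) = -2*m
f(s) = 35 - 21*s (f(s) = -7*(5 - 3*s)*(-1 + 0) = -7*(5 - 3*s)*(-1) = -7*(-5 + 3*s) = 35 - 21*s)
(17316 - 40897)/(B(-184, 148) + f(c(2, 7))) = (17316 - 40897)/(-2*148 + (35 - 21*12)) = -23581/(-296 + (35 - 252)) = -23581/(-296 - 217) = -23581/(-513) = -23581*(-1/513) = 23581/513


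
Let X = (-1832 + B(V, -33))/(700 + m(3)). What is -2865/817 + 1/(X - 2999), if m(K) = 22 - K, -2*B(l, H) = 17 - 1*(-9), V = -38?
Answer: -6183618413/1763188942 ≈ -3.5071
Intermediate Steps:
B(l, H) = -13 (B(l, H) = -(17 - 1*(-9))/2 = -(17 + 9)/2 = -½*26 = -13)
X = -1845/719 (X = (-1832 - 13)/(700 + (22 - 1*3)) = -1845/(700 + (22 - 3)) = -1845/(700 + 19) = -1845/719 ≈ -2.5661)
-2865/817 + 1/(X - 2999) = -2865/817 + 1/(-1845/719 - 2999) = -2865*1/817 + 1/(-2158126/719) = -2865/817 - 719/2158126 = -6183618413/1763188942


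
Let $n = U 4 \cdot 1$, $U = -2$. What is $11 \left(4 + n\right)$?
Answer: $-44$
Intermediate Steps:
$n = -8$ ($n = \left(-2\right) 4 \cdot 1 = \left(-8\right) 1 = -8$)
$11 \left(4 + n\right) = 11 \left(4 - 8\right) = 11 \left(-4\right) = -44$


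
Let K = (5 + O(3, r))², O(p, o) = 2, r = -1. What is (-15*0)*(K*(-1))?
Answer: 0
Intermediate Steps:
K = 49 (K = (5 + 2)² = 7² = 49)
(-15*0)*(K*(-1)) = (-15*0)*(49*(-1)) = 0*(-49) = 0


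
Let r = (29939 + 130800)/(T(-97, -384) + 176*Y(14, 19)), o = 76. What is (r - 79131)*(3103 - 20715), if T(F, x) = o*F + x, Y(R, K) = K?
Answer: 1537909388533/1103 ≈ 1.3943e+9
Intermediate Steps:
T(F, x) = x + 76*F (T(F, x) = 76*F + x = x + 76*F)
r = -160739/4412 (r = (29939 + 130800)/((-384 + 76*(-97)) + 176*19) = 160739/((-384 - 7372) + 3344) = 160739/(-7756 + 3344) = 160739/(-4412) = 160739*(-1/4412) = -160739/4412 ≈ -36.432)
(r - 79131)*(3103 - 20715) = (-160739/4412 - 79131)*(3103 - 20715) = -349286711/4412*(-17612) = 1537909388533/1103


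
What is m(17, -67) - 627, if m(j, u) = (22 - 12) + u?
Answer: -684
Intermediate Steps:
m(j, u) = 10 + u
m(17, -67) - 627 = (10 - 67) - 627 = -57 - 627 = -684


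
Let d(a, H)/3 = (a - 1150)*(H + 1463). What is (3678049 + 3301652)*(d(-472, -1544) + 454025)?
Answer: 5919979976871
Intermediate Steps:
d(a, H) = 3*(-1150 + a)*(1463 + H) (d(a, H) = 3*((a - 1150)*(H + 1463)) = 3*((-1150 + a)*(1463 + H)) = 3*(-1150 + a)*(1463 + H))
(3678049 + 3301652)*(d(-472, -1544) + 454025) = (3678049 + 3301652)*((-5047350 - 3450*(-1544) + 4389*(-472) + 3*(-1544)*(-472)) + 454025) = 6979701*((-5047350 + 5326800 - 2071608 + 2186304) + 454025) = 6979701*(394146 + 454025) = 6979701*848171 = 5919979976871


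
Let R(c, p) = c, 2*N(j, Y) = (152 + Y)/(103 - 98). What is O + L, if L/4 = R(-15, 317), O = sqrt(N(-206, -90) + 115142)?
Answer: -60 + sqrt(2878705)/5 ≈ 279.33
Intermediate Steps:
N(j, Y) = 76/5 + Y/10 (N(j, Y) = ((152 + Y)/(103 - 98))/2 = ((152 + Y)/5)/2 = ((152 + Y)*(1/5))/2 = (152/5 + Y/5)/2 = 76/5 + Y/10)
O = sqrt(2878705)/5 (O = sqrt((76/5 + (1/10)*(-90)) + 115142) = sqrt((76/5 - 9) + 115142) = sqrt(31/5 + 115142) = sqrt(575741/5) = sqrt(2878705)/5 ≈ 339.33)
L = -60 (L = 4*(-15) = -60)
O + L = sqrt(2878705)/5 - 60 = -60 + sqrt(2878705)/5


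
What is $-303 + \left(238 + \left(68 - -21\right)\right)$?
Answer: $24$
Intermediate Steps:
$-303 + \left(238 + \left(68 - -21\right)\right) = -303 + \left(238 + \left(68 + 21\right)\right) = -303 + \left(238 + 89\right) = -303 + 327 = 24$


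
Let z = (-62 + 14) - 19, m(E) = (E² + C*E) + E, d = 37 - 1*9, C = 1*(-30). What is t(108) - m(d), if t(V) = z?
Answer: -39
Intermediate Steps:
C = -30
d = 28 (d = 37 - 9 = 28)
m(E) = E² - 29*E (m(E) = (E² - 30*E) + E = E² - 29*E)
z = -67 (z = -48 - 19 = -67)
t(V) = -67
t(108) - m(d) = -67 - 28*(-29 + 28) = -67 - 28*(-1) = -67 - 1*(-28) = -67 + 28 = -39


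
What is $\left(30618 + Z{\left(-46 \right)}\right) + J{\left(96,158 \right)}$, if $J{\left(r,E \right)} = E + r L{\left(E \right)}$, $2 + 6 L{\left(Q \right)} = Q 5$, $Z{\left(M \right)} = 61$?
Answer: $43445$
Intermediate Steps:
$L{\left(Q \right)} = - \frac{1}{3} + \frac{5 Q}{6}$ ($L{\left(Q \right)} = - \frac{1}{3} + \frac{Q 5}{6} = - \frac{1}{3} + \frac{5 Q}{6}$)
$J{\left(r,E \right)} = E + r \left(- \frac{1}{3} + \frac{5 E}{6}\right)$
$\left(30618 + Z{\left(-46 \right)}\right) + J{\left(96,158 \right)} = \left(30618 + 61\right) + \left(158 + \frac{1}{6} \cdot 96 \left(-2 + 5 \cdot 158\right)\right) = 30679 + \left(158 + \frac{1}{6} \cdot 96 \left(-2 + 790\right)\right) = 30679 + \left(158 + \frac{1}{6} \cdot 96 \cdot 788\right) = 30679 + \left(158 + 12608\right) = 30679 + 12766 = 43445$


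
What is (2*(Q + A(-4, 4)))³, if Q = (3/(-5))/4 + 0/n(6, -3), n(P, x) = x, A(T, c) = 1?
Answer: 4913/1000 ≈ 4.9130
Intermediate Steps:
Q = -3/20 (Q = (3/(-5))/4 + 0/(-3) = (3*(-⅕))*(¼) + 0*(-⅓) = -⅗*¼ + 0 = -3/20 + 0 = -3/20 ≈ -0.15000)
(2*(Q + A(-4, 4)))³ = (2*(-3/20 + 1))³ = (2*(17/20))³ = (17/10)³ = 4913/1000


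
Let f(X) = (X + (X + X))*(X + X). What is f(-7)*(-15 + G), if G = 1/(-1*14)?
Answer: -4431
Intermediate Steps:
f(X) = 6*X² (f(X) = (X + 2*X)*(2*X) = (3*X)*(2*X) = 6*X²)
G = -1/14 (G = 1/(-14) = -1/14 ≈ -0.071429)
f(-7)*(-15 + G) = (6*(-7)²)*(-15 - 1/14) = (6*49)*(-211/14) = 294*(-211/14) = -4431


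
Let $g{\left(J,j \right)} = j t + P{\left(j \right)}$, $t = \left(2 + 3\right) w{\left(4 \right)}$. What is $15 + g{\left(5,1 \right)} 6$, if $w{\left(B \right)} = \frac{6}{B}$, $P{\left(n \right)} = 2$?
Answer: $72$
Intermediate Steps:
$t = \frac{15}{2}$ ($t = \left(2 + 3\right) \frac{6}{4} = 5 \cdot 6 \cdot \frac{1}{4} = 5 \cdot \frac{3}{2} = \frac{15}{2} \approx 7.5$)
$g{\left(J,j \right)} = 2 + \frac{15 j}{2}$ ($g{\left(J,j \right)} = j \frac{15}{2} + 2 = \frac{15 j}{2} + 2 = 2 + \frac{15 j}{2}$)
$15 + g{\left(5,1 \right)} 6 = 15 + \left(2 + \frac{15}{2} \cdot 1\right) 6 = 15 + \left(2 + \frac{15}{2}\right) 6 = 15 + \frac{19}{2} \cdot 6 = 15 + 57 = 72$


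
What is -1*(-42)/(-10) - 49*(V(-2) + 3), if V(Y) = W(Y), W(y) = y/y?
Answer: -1001/5 ≈ -200.20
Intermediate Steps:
W(y) = 1
V(Y) = 1
-1*(-42)/(-10) - 49*(V(-2) + 3) = -1*(-42)/(-10) - 49*(1 + 3) = 42*(-⅒) - 49*4 = -21/5 - 196 = -1001/5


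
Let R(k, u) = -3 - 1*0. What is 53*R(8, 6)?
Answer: -159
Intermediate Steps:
R(k, u) = -3 (R(k, u) = -3 + 0 = -3)
53*R(8, 6) = 53*(-3) = -159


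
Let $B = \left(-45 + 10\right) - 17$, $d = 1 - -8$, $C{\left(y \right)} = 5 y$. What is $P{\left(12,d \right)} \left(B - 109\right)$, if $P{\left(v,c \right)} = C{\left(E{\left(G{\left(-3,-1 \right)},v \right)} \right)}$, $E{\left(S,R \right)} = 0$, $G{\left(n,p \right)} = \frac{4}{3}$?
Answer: $0$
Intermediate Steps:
$G{\left(n,p \right)} = \frac{4}{3}$ ($G{\left(n,p \right)} = 4 \cdot \frac{1}{3} = \frac{4}{3}$)
$d = 9$ ($d = 1 + 8 = 9$)
$P{\left(v,c \right)} = 0$ ($P{\left(v,c \right)} = 5 \cdot 0 = 0$)
$B = -52$ ($B = -35 - 17 = -52$)
$P{\left(12,d \right)} \left(B - 109\right) = 0 \left(-52 - 109\right) = 0 \left(-161\right) = 0$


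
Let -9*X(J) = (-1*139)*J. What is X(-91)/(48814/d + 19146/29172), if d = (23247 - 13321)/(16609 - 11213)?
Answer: -305221710794/5763078658773 ≈ -0.052962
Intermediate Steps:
d = 4963/2698 (d = 9926/5396 = 9926*(1/5396) = 4963/2698 ≈ 1.8395)
X(J) = 139*J/9 (X(J) = -(-1*139)*J/9 = -(-139)*J/9 = 139*J/9)
X(-91)/(48814/d + 19146/29172) = ((139/9)*(-91))/(48814/(4963/2698) + 19146/29172) = -12649/(9*(48814*(2698/4963) + 19146*(1/29172))) = -12649/(9*(131700172/4963 + 3191/4862)) = -12649/(9*640342073197/24130106) = -12649/9*24130106/640342073197 = -305221710794/5763078658773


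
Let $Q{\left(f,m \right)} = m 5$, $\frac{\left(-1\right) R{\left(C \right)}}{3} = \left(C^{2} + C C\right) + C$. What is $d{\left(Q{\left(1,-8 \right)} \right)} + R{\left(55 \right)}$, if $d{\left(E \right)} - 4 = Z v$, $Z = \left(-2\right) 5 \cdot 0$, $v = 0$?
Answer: $-18311$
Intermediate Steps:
$R{\left(C \right)} = - 6 C^{2} - 3 C$ ($R{\left(C \right)} = - 3 \left(\left(C^{2} + C C\right) + C\right) = - 3 \left(\left(C^{2} + C^{2}\right) + C\right) = - 3 \left(2 C^{2} + C\right) = - 3 \left(C + 2 C^{2}\right) = - 6 C^{2} - 3 C$)
$Z = 0$ ($Z = \left(-10\right) 0 = 0$)
$Q{\left(f,m \right)} = 5 m$
$d{\left(E \right)} = 4$ ($d{\left(E \right)} = 4 + 0 \cdot 0 = 4 + 0 = 4$)
$d{\left(Q{\left(1,-8 \right)} \right)} + R{\left(55 \right)} = 4 - 165 \left(1 + 2 \cdot 55\right) = 4 - 165 \left(1 + 110\right) = 4 - 165 \cdot 111 = 4 - 18315 = -18311$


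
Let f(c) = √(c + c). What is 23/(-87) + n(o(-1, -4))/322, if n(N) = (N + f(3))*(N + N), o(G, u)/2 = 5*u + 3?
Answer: 96869/14007 - 34*√6/161 ≈ 6.3985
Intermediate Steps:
f(c) = √2*√c (f(c) = √(2*c) = √2*√c)
o(G, u) = 6 + 10*u (o(G, u) = 2*(5*u + 3) = 2*(3 + 5*u) = 6 + 10*u)
n(N) = 2*N*(N + √6) (n(N) = (N + √2*√3)*(N + N) = (N + √6)*(2*N) = 2*N*(N + √6))
23/(-87) + n(o(-1, -4))/322 = 23/(-87) + (2*(6 + 10*(-4))*((6 + 10*(-4)) + √6))/322 = 23*(-1/87) + (2*(6 - 40)*((6 - 40) + √6))*(1/322) = -23/87 + (2*(-34)*(-34 + √6))*(1/322) = -23/87 + (2312 - 68*√6)*(1/322) = -23/87 + (1156/161 - 34*√6/161) = 96869/14007 - 34*√6/161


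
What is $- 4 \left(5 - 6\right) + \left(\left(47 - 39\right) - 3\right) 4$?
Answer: $24$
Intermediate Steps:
$- 4 \left(5 - 6\right) + \left(\left(47 - 39\right) - 3\right) 4 = \left(-4\right) \left(-1\right) + \left(8 - 3\right) 4 = 4 + 5 \cdot 4 = 4 + 20 = 24$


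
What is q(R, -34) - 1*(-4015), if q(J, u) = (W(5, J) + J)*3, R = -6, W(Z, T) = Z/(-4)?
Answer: 15973/4 ≈ 3993.3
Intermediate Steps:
W(Z, T) = -Z/4 (W(Z, T) = Z*(-¼) = -Z/4)
q(J, u) = -15/4 + 3*J (q(J, u) = (-¼*5 + J)*3 = (-5/4 + J)*3 = -15/4 + 3*J)
q(R, -34) - 1*(-4015) = (-15/4 + 3*(-6)) - 1*(-4015) = (-15/4 - 18) + 4015 = -87/4 + 4015 = 15973/4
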